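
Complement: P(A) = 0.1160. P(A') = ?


P(not A) = 1 - 0.1160 = 0.8840

P(not A) = 0.8840


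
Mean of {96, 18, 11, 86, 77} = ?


Sum = 96 + 18 + 11 + 86 + 77 = 288
n = 5
Mean = 288/5 = 57.6000

Mean = 57.6000


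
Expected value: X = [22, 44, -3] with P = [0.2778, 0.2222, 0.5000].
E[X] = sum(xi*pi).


E[X] = 22*0.2778 + 44*0.2222 - 3*0.5000
= 6.1116 + 9.7768 - 1.5000
= 14.3884

E[X] = 14.3884


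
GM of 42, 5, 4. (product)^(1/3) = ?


Product = 42 × 5 × 4 = 840
GM = 840^(1/3) = 9.4354

GM = 9.4354


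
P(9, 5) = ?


P(9,5) = 9!/4!
= 362880/24
= 15120

P(9,5) = 15120


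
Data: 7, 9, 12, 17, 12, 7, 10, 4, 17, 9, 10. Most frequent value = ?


Frequencies: 4:1, 7:2, 9:2, 10:2, 12:2, 17:2
Max frequency = 2
Mode = 7, 9, 10, 12, 17

Mode = 7, 9, 10, 12, 17


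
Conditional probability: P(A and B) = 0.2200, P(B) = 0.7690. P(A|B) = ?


P(A|B) = 0.2200/0.7690 = 0.2861

P(A|B) = 0.2861


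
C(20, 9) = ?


C(20,9) = 20!/(9! × 11!)
= 2432902008176640000/(362880 × 39916800)
= 167960

C(20,9) = 167960


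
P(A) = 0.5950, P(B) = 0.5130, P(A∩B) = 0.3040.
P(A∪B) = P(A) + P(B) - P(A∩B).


P(A∪B) = 0.5950 + 0.5130 - 0.3040
= 1.1080 - 0.3040
= 0.8040

P(A∪B) = 0.8040


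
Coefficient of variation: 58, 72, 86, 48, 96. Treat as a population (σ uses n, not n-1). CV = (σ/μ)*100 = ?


Mean = 72.0000
SD = 17.5727
CV = (17.5727/72.0000)*100 = 24.4065%

CV = 24.4065%


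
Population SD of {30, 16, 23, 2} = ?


Mean = 17.7500
Variance = 107.1875
SD = sqrt(107.1875) = 10.3531

SD = 10.3531


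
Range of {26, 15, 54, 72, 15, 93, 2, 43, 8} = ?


Max = 93, Min = 2
Range = 93 - 2 = 91

Range = 91


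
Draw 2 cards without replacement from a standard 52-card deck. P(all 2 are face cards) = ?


P(all face cards) = (12/52) × (11/51)
= 0.0498

P = 0.0498


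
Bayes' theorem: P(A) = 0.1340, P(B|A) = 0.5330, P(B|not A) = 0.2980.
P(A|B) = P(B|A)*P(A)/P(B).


P(B) = P(B|A)*P(A) + P(B|A')*P(A')
= 0.5330*0.1340 + 0.2980*0.8660
= 0.071422 + 0.258068 = 0.329490
P(A|B) = 0.071422/0.329490 = 0.2168

P(A|B) = 0.2168


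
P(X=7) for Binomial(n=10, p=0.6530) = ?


C(10,7) = 120
p^7 = 0.050628
(1-p)^3 = 0.041782
P = 120 * 0.050628 * 0.041782 = 0.2538

P(X=7) = 0.2538


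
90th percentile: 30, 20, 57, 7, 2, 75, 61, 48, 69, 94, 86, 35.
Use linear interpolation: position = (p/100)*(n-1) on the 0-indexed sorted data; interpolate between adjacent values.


Sorted: 2, 7, 20, 30, 35, 48, 57, 61, 69, 75, 86, 94
n = 12
Index = 90/100 * 11 = 9.9000
Lower = data[9] = 75, Upper = data[10] = 86
P90 = 75 + 0.9000*(11) = 84.9000

P90 = 84.9000


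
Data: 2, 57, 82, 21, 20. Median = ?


Sorted: 2, 20, 21, 57, 82
n = 5 (odd)
Middle value = 21

Median = 21


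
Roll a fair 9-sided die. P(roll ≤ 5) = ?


Favorable outcomes (roll ≤ 5): 5
Total outcomes = 9
P = 5/9 = 0.5556

P = 0.5556


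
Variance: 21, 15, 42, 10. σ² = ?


Mean = 22.0000
Squared deviations: 1.0000, 49.0000, 400.0000, 144.0000
Sum = 594.0000
Variance = 594.0000/4 = 148.5000

Variance = 148.5000


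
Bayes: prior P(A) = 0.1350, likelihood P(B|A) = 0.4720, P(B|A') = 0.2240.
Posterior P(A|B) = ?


P(B) = P(B|A)*P(A) + P(B|A')*P(A')
= 0.4720*0.1350 + 0.2240*0.8650
= 0.063720 + 0.193760 = 0.257480
P(A|B) = 0.063720/0.257480 = 0.2475

P(A|B) = 0.2475


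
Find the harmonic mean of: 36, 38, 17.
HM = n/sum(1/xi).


Sum of reciprocals = 1/36 + 1/38 + 1/17 = 0.112917
HM = 3/0.112917 = 26.5682

HM = 26.5682


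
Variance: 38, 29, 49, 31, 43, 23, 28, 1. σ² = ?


Mean = 30.2500
Squared deviations: 60.0625, 1.5625, 351.5625, 0.5625, 162.5625, 52.5625, 5.0625, 855.5625
Sum = 1489.5000
Variance = 1489.5000/8 = 186.1875

Variance = 186.1875


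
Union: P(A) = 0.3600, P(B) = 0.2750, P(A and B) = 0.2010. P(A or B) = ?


P(A∪B) = 0.3600 + 0.2750 - 0.2010
= 0.6350 - 0.2010
= 0.4340

P(A∪B) = 0.4340


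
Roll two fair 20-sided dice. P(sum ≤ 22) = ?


Total outcomes = 20×20 = 400
Favorable (sum ≤ 22): 229
P = 229/400 = 0.5725

P = 0.5725


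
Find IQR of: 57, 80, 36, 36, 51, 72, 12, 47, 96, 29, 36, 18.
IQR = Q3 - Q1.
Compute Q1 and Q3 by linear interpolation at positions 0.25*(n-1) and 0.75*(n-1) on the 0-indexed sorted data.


Sorted: 12, 18, 29, 36, 36, 36, 47, 51, 57, 72, 80, 96
Q1 (25th %ile) = 34.2500
Q3 (75th %ile) = 60.7500
IQR = 60.7500 - 34.2500 = 26.5000

IQR = 26.5000


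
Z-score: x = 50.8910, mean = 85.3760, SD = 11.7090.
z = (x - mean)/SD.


z = (50.8910 - 85.3760)/11.7090
= -34.4850/11.7090
= -2.9452

z = -2.9452


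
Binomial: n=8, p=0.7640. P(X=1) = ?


C(8,1) = 8
p^1 = 0.764000
(1-p)^7 = 4.077407e-05
P = 8 * 0.764000 * 4.077407e-05 = 0.0002

P(X=1) = 0.0002


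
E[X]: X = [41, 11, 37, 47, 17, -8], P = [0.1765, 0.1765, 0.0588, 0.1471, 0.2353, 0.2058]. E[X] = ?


E[X] = 41*0.1765 + 11*0.1765 + 37*0.0588 + 47*0.1471 + 17*0.2353 - 8*0.2058
= 7.2365 + 1.9415 + 2.1756 + 6.9137 + 4.0001 - 1.6464
= 20.6210

E[X] = 20.6210


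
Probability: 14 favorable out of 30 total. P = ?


P = 14/30 = 0.4667

P = 0.4667


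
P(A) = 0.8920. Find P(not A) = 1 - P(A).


P(not A) = 1 - 0.8920 = 0.1080

P(not A) = 0.1080


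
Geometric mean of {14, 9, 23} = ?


Product = 14 × 9 × 23 = 2898
GM = 2898^(1/3) = 14.2572

GM = 14.2572


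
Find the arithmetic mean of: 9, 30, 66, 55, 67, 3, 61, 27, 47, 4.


Sum = 9 + 30 + 66 + 55 + 67 + 3 + 61 + 27 + 47 + 4 = 369
n = 10
Mean = 369/10 = 36.9000

Mean = 36.9000


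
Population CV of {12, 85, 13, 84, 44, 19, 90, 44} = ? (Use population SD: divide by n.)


Mean = 48.8750
SD = 31.2587
CV = (31.2587/48.8750)*100 = 63.9565%

CV = 63.9565%


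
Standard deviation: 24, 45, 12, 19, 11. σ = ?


Mean = 22.2000
Variance = 152.5600
SD = sqrt(152.5600) = 12.3515

SD = 12.3515


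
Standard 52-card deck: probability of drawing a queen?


4 queens in 52 cards
P = 4/52 = 0.0769

P = 0.0769


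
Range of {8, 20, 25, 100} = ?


Max = 100, Min = 8
Range = 100 - 8 = 92

Range = 92


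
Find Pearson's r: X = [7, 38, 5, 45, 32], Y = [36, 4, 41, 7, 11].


Mean X = 25.4000, Mean Y = 19.8000
SD X = 16.378034, SD Y = 15.509997
Cov = -247.720000
r = -247.720000/(16.378034*15.509997) = -0.9752

r = -0.9752


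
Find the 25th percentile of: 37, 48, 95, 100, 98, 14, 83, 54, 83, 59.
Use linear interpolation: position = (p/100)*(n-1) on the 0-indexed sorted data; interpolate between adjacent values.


Sorted: 14, 37, 48, 54, 59, 83, 83, 95, 98, 100
n = 10
Index = 25/100 * 9 = 2.2500
Lower = data[2] = 48, Upper = data[3] = 54
P25 = 48 + 0.2500*(6) = 49.5000

P25 = 49.5000


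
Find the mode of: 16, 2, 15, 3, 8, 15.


Frequencies: 2:1, 3:1, 8:1, 15:2, 16:1
Max frequency = 2
Mode = 15

Mode = 15


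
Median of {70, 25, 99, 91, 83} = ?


Sorted: 25, 70, 83, 91, 99
n = 5 (odd)
Middle value = 83

Median = 83


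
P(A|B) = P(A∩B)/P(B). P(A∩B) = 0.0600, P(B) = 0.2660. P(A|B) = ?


P(A|B) = 0.0600/0.2660 = 0.2256

P(A|B) = 0.2256


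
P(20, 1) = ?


P(20,1) = 20!/19!
= 2432902008176640000/121645100408832000
= 20

P(20,1) = 20


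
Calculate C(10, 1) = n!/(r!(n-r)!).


C(10,1) = 10!/(1! × 9!)
= 3628800/(1 × 362880)
= 10

C(10,1) = 10


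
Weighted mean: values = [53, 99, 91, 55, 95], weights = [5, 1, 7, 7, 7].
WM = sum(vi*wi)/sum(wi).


Numerator = 53*5 + 99*1 + 91*7 + 55*7 + 95*7 = 2051
Denominator = 5 + 1 + 7 + 7 + 7 = 27
WM = 2051/27 = 75.9630

WM = 75.9630


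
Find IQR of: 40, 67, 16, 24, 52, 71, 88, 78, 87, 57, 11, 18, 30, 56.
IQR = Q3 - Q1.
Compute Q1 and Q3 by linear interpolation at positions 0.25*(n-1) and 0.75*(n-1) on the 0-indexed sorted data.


Sorted: 11, 16, 18, 24, 30, 40, 52, 56, 57, 67, 71, 78, 87, 88
Q1 (25th %ile) = 25.5000
Q3 (75th %ile) = 70.0000
IQR = 70.0000 - 25.5000 = 44.5000

IQR = 44.5000


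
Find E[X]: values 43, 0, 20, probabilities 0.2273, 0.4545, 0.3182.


E[X] = 43*0.2273 + 0*0.4545 + 20*0.3182
= 9.7739 + 0 + 6.3640
= 16.1379

E[X] = 16.1379


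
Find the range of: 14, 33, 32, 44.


Max = 44, Min = 14
Range = 44 - 14 = 30

Range = 30


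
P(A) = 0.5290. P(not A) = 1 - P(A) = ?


P(not A) = 1 - 0.5290 = 0.4710

P(not A) = 0.4710


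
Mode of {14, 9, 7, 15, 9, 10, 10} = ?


Frequencies: 7:1, 9:2, 10:2, 14:1, 15:1
Max frequency = 2
Mode = 9, 10

Mode = 9, 10


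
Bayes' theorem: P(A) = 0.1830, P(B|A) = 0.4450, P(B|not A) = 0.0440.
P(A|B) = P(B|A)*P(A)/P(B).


P(B) = P(B|A)*P(A) + P(B|A')*P(A')
= 0.4450*0.1830 + 0.0440*0.8170
= 0.081435 + 0.035948 = 0.117383
P(A|B) = 0.081435/0.117383 = 0.6938

P(A|B) = 0.6938


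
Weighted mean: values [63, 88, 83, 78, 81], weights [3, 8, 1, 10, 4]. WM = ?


Numerator = 63*3 + 88*8 + 83*1 + 78*10 + 81*4 = 2080
Denominator = 3 + 8 + 1 + 10 + 4 = 26
WM = 2080/26 = 80.0000

WM = 80.0000


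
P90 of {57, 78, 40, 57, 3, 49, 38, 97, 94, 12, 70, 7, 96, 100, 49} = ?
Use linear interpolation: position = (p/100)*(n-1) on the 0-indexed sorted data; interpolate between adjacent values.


Sorted: 3, 7, 12, 38, 40, 49, 49, 57, 57, 70, 78, 94, 96, 97, 100
n = 15
Index = 90/100 * 14 = 12.6000
Lower = data[12] = 96, Upper = data[13] = 97
P90 = 96 + 0.6000*(1) = 96.6000

P90 = 96.6000


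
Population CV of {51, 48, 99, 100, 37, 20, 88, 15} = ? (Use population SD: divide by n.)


Mean = 57.2500
SD = 32.0615
CV = (32.0615/57.2500)*100 = 56.0026%

CV = 56.0026%


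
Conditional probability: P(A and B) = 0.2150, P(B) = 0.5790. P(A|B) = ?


P(A|B) = 0.2150/0.5790 = 0.3713

P(A|B) = 0.3713


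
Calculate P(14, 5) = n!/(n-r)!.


P(14,5) = 14!/9!
= 87178291200/362880
= 240240

P(14,5) = 240240


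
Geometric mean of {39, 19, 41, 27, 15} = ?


Product = 39 × 19 × 41 × 27 × 15 = 12304305
GM = 12304305^(1/5) = 26.1825

GM = 26.1825


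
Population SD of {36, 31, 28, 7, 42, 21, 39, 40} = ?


Mean = 30.5000
Variance = 121.7500
SD = sqrt(121.7500) = 11.0340

SD = 11.0340


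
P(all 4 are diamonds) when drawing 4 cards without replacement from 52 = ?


P(all diamonds) = (13/52) × (12/51) × (11/50) × (10/49)
= 0.0026

P = 0.0026


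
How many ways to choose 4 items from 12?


C(12,4) = 12!/(4! × 8!)
= 479001600/(24 × 40320)
= 495

C(12,4) = 495


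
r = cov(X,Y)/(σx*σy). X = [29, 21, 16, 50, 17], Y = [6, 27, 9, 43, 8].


Mean X = 26.6000, Mean Y = 18.6000
SD X = 12.563439, SD Y = 14.347125
Cov = 139.440000
r = 139.440000/(12.563439*14.347125) = 0.7736

r = 0.7736


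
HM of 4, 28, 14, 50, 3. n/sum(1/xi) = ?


Sum of reciprocals = 1/4 + 1/28 + 1/14 + 1/50 + 1/3 = 0.710476
HM = 5/0.710476 = 7.0375

HM = 7.0375


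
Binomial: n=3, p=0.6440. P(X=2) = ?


C(3,2) = 3
p^2 = 0.414736
(1-p)^1 = 0.356000
P = 3 * 0.414736 * 0.356000 = 0.4429

P(X=2) = 0.4429


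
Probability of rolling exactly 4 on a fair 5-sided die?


Favorable outcomes (roll = 4): 1
Total outcomes = 5
P = 1/5 = 0.2000

P = 0.2000


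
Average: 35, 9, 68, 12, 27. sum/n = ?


Sum = 35 + 9 + 68 + 12 + 27 = 151
n = 5
Mean = 151/5 = 30.2000

Mean = 30.2000


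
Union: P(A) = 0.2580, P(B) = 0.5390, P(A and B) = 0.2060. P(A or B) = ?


P(A∪B) = 0.2580 + 0.5390 - 0.2060
= 0.7970 - 0.2060
= 0.5910

P(A∪B) = 0.5910


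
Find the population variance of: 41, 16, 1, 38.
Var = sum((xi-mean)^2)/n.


Mean = 24.0000
Squared deviations: 289.0000, 64.0000, 529.0000, 196.0000
Sum = 1078.0000
Variance = 1078.0000/4 = 269.5000

Variance = 269.5000


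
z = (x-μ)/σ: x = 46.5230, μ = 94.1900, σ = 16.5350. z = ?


z = (46.5230 - 94.1900)/16.5350
= -47.6670/16.5350
= -2.8828

z = -2.8828


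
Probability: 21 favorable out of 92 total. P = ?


P = 21/92 = 0.2283

P = 0.2283


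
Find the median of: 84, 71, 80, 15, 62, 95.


Sorted: 15, 62, 71, 80, 84, 95
n = 6 (even)
Middle values: 71 and 80
Median = (71+80)/2 = 75.5000

Median = 75.5000


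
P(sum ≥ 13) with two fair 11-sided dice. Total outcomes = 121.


Total outcomes = 11×11 = 121
Favorable (sum ≥ 13): 55
P = 55/121 = 0.4545

P = 0.4545


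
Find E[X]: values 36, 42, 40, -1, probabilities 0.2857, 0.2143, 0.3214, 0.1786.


E[X] = 36*0.2857 + 42*0.2143 + 40*0.3214 - 1*0.1786
= 10.2852 + 9.0006 + 12.8560 - 0.1786
= 31.9632

E[X] = 31.9632


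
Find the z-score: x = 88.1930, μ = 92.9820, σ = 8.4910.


z = (88.1930 - 92.9820)/8.4910
= -4.7890/8.4910
= -0.5640

z = -0.5640


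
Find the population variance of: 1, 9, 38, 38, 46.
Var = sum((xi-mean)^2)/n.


Mean = 26.4000
Squared deviations: 645.1600, 302.7600, 134.5600, 134.5600, 384.1600
Sum = 1601.2000
Variance = 1601.2000/5 = 320.2400

Variance = 320.2400


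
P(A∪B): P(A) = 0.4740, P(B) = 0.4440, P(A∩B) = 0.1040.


P(A∪B) = 0.4740 + 0.4440 - 0.1040
= 0.9180 - 0.1040
= 0.8140

P(A∪B) = 0.8140


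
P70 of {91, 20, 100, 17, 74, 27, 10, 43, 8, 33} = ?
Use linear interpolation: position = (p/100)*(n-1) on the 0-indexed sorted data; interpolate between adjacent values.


Sorted: 8, 10, 17, 20, 27, 33, 43, 74, 91, 100
n = 10
Index = 70/100 * 9 = 6.3000
Lower = data[6] = 43, Upper = data[7] = 74
P70 = 43 + 0.3000*(31) = 52.3000

P70 = 52.3000


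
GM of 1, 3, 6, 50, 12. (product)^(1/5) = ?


Product = 1 × 3 × 6 × 50 × 12 = 10800
GM = 10800^(1/5) = 6.4074

GM = 6.4074


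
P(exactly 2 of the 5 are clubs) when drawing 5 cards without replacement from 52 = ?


Hypergeometric: P(X=2) = C(13,2)·C(39,3) / C(52,5)
= 78 × 9139 / 2598960
= 712842/2598960 = 0.2743

P = 0.2743


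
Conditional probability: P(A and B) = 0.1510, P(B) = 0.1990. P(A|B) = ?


P(A|B) = 0.1510/0.1990 = 0.7588

P(A|B) = 0.7588


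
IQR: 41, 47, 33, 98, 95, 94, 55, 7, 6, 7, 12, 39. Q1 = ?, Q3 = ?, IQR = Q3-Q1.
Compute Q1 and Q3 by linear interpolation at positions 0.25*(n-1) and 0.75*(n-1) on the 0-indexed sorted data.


Sorted: 6, 7, 7, 12, 33, 39, 41, 47, 55, 94, 95, 98
Q1 (25th %ile) = 10.7500
Q3 (75th %ile) = 64.7500
IQR = 64.7500 - 10.7500 = 54.0000

IQR = 54.0000


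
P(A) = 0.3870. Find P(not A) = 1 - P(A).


P(not A) = 1 - 0.3870 = 0.6130

P(not A) = 0.6130


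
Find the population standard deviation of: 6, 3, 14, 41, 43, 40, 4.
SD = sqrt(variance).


Mean = 21.5714
Variance = 304.2449
SD = sqrt(304.2449) = 17.4426

SD = 17.4426


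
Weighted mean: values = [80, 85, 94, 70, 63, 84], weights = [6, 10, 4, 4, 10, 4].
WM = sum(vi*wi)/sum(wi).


Numerator = 80*6 + 85*10 + 94*4 + 70*4 + 63*10 + 84*4 = 2952
Denominator = 6 + 10 + 4 + 4 + 10 + 4 = 38
WM = 2952/38 = 77.6842

WM = 77.6842


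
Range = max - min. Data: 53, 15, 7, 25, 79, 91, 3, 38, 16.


Max = 91, Min = 3
Range = 91 - 3 = 88

Range = 88


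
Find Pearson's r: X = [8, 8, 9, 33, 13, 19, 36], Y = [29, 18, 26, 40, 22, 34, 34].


Mean X = 18.0000, Mean Y = 29.0000
SD X = 11.058287, SD Y = 7.071068
Cov = 61.714286
r = 61.714286/(11.058287*7.071068) = 0.7892

r = 0.7892


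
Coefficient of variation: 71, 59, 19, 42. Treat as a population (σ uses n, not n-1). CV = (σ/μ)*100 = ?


Mean = 47.7500
SD = 19.5368
CV = (19.5368/47.7500)*100 = 40.9148%

CV = 40.9148%


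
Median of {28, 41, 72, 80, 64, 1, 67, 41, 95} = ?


Sorted: 1, 28, 41, 41, 64, 67, 72, 80, 95
n = 9 (odd)
Middle value = 64

Median = 64


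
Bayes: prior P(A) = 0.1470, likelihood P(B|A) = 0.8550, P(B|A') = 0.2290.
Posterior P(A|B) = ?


P(B) = P(B|A)*P(A) + P(B|A')*P(A')
= 0.8550*0.1470 + 0.2290*0.8530
= 0.125685 + 0.195337 = 0.321022
P(A|B) = 0.125685/0.321022 = 0.3915

P(A|B) = 0.3915


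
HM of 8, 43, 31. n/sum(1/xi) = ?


Sum of reciprocals = 1/8 + 1/43 + 1/31 = 0.180514
HM = 3/0.180514 = 16.6192

HM = 16.6192


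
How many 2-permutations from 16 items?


P(16,2) = 16!/14!
= 20922789888000/87178291200
= 240

P(16,2) = 240


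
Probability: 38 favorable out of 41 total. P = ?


P = 38/41 = 0.9268

P = 0.9268


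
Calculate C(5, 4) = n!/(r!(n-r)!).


C(5,4) = 5!/(4! × 1!)
= 120/(24 × 1)
= 5

C(5,4) = 5


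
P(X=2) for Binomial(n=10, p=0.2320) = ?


C(10,2) = 45
p^2 = 0.053824
(1-p)^8 = 0.121029
P = 45 * 0.053824 * 0.121029 = 0.2931

P(X=2) = 0.2931


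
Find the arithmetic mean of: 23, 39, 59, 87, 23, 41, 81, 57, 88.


Sum = 23 + 39 + 59 + 87 + 23 + 41 + 81 + 57 + 88 = 498
n = 9
Mean = 498/9 = 55.3333

Mean = 55.3333


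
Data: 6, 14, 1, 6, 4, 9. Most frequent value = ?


Frequencies: 1:1, 4:1, 6:2, 9:1, 14:1
Max frequency = 2
Mode = 6

Mode = 6


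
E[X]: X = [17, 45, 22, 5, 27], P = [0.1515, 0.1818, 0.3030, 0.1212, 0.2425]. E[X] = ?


E[X] = 17*0.1515 + 45*0.1818 + 22*0.3030 + 5*0.1212 + 27*0.2425
= 2.5755 + 8.1810 + 6.6660 + 0.6060 + 6.5475
= 24.5760

E[X] = 24.5760


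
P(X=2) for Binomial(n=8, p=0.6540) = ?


C(8,2) = 28
p^2 = 0.427716
(1-p)^6 = 0.001716
P = 28 * 0.427716 * 0.001716 = 0.0205

P(X=2) = 0.0205


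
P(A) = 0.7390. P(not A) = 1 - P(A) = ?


P(not A) = 1 - 0.7390 = 0.2610

P(not A) = 0.2610


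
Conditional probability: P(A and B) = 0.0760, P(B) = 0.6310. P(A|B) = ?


P(A|B) = 0.0760/0.6310 = 0.1204

P(A|B) = 0.1204


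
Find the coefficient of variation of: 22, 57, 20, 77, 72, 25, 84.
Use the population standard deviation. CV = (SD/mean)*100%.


Mean = 51.0000
SD = 25.9670
CV = (25.9670/51.0000)*100 = 50.9157%

CV = 50.9157%


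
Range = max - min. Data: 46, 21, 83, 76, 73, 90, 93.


Max = 93, Min = 21
Range = 93 - 21 = 72

Range = 72


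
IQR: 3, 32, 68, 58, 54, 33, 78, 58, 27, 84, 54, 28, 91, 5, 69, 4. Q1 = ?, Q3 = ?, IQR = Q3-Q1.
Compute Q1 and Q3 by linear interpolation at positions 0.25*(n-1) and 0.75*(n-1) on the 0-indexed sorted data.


Sorted: 3, 4, 5, 27, 28, 32, 33, 54, 54, 58, 58, 68, 69, 78, 84, 91
Q1 (25th %ile) = 27.7500
Q3 (75th %ile) = 68.2500
IQR = 68.2500 - 27.7500 = 40.5000

IQR = 40.5000


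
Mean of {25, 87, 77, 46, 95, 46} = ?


Sum = 25 + 87 + 77 + 46 + 95 + 46 = 376
n = 6
Mean = 376/6 = 62.6667

Mean = 62.6667


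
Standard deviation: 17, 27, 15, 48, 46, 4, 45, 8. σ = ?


Mean = 26.2500
Variance = 281.9375
SD = sqrt(281.9375) = 16.7910

SD = 16.7910


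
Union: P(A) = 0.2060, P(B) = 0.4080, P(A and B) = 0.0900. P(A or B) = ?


P(A∪B) = 0.2060 + 0.4080 - 0.0900
= 0.6140 - 0.0900
= 0.5240

P(A∪B) = 0.5240


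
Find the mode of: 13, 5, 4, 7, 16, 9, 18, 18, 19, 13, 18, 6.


Frequencies: 4:1, 5:1, 6:1, 7:1, 9:1, 13:2, 16:1, 18:3, 19:1
Max frequency = 3
Mode = 18

Mode = 18


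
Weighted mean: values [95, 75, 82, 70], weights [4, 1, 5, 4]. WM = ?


Numerator = 95*4 + 75*1 + 82*5 + 70*4 = 1145
Denominator = 4 + 1 + 5 + 4 = 14
WM = 1145/14 = 81.7857

WM = 81.7857


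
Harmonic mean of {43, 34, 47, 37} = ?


Sum of reciprocals = 1/43 + 1/34 + 1/47 + 1/37 = 0.100971
HM = 4/0.100971 = 39.6153

HM = 39.6153


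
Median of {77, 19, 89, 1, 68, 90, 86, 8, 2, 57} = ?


Sorted: 1, 2, 8, 19, 57, 68, 77, 86, 89, 90
n = 10 (even)
Middle values: 57 and 68
Median = (57+68)/2 = 62.5000

Median = 62.5000


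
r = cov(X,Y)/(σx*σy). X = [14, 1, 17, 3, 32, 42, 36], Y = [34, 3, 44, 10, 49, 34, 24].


Mean X = 20.7143, Mean Y = 28.2857
SD X = 15.002041, SD Y = 15.736348
Cov = 145.081633
r = 145.081633/(15.002041*15.736348) = 0.6146

r = 0.6146


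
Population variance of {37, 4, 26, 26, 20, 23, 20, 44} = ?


Mean = 25.0000
Squared deviations: 144.0000, 441.0000, 1.0000, 1.0000, 25.0000, 4.0000, 25.0000, 361.0000
Sum = 1002.0000
Variance = 1002.0000/8 = 125.2500

Variance = 125.2500


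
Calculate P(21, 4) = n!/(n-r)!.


P(21,4) = 21!/17!
= 51090942171709440000/355687428096000
= 143640

P(21,4) = 143640


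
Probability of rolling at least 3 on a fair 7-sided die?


Favorable outcomes (roll ≥ 3): 5
Total outcomes = 7
P = 5/7 = 0.7143

P = 0.7143


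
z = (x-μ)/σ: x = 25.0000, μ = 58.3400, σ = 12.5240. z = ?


z = (25.0000 - 58.3400)/12.5240
= -33.3400/12.5240
= -2.6621

z = -2.6621


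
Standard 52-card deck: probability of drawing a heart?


13 hearts in 52 cards
P = 13/52 = 0.2500

P = 0.2500


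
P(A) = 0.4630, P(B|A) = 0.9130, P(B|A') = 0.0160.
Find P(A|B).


P(B) = P(B|A)*P(A) + P(B|A')*P(A')
= 0.9130*0.4630 + 0.0160*0.5370
= 0.422719 + 0.008592 = 0.431311
P(A|B) = 0.422719/0.431311 = 0.9801

P(A|B) = 0.9801


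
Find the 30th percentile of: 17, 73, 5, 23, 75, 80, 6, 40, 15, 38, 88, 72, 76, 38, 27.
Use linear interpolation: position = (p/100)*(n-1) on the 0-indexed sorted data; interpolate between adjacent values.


Sorted: 5, 6, 15, 17, 23, 27, 38, 38, 40, 72, 73, 75, 76, 80, 88
n = 15
Index = 30/100 * 14 = 4.2000
Lower = data[4] = 23, Upper = data[5] = 27
P30 = 23 + 0.2000*(4) = 23.8000

P30 = 23.8000


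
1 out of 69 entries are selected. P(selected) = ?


P = 1/69 = 0.0145

P = 0.0145


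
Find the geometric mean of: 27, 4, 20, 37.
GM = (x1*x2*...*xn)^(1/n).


Product = 27 × 4 × 20 × 37 = 79920
GM = 79920^(1/4) = 16.8137

GM = 16.8137


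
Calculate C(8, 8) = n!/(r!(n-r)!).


C(8,8) = 8!/(8! × 0!)
= 40320/(40320 × 1)
= 1

C(8,8) = 1


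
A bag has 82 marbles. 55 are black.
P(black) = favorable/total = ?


P = 55/82 = 0.6707

P = 0.6707


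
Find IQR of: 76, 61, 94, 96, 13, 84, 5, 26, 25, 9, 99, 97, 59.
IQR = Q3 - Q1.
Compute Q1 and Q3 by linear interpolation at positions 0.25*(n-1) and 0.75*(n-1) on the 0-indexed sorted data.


Sorted: 5, 9, 13, 25, 26, 59, 61, 76, 84, 94, 96, 97, 99
Q1 (25th %ile) = 25.0000
Q3 (75th %ile) = 94.0000
IQR = 94.0000 - 25.0000 = 69.0000

IQR = 69.0000


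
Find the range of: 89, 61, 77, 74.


Max = 89, Min = 61
Range = 89 - 61 = 28

Range = 28


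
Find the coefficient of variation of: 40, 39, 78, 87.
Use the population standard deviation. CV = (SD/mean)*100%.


Mean = 61.0000
SD = 21.7371
CV = (21.7371/61.0000)*100 = 35.6345%

CV = 35.6345%


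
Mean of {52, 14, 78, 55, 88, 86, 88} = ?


Sum = 52 + 14 + 78 + 55 + 88 + 86 + 88 = 461
n = 7
Mean = 461/7 = 65.8571

Mean = 65.8571


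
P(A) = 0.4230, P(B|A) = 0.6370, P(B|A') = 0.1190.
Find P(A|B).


P(B) = P(B|A)*P(A) + P(B|A')*P(A')
= 0.6370*0.4230 + 0.1190*0.5770
= 0.269451 + 0.068663 = 0.338114
P(A|B) = 0.269451/0.338114 = 0.7969

P(A|B) = 0.7969


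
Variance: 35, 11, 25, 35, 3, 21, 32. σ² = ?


Mean = 23.1429
Squared deviations: 140.5918, 147.4490, 3.4490, 140.5918, 405.7347, 4.5918, 78.4490
Sum = 920.8571
Variance = 920.8571/7 = 131.5510

Variance = 131.5510


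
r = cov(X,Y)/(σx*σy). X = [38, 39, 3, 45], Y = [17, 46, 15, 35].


Mean X = 31.2500, Mean Y = 28.2500
SD X = 16.528385, SD Y = 12.871966
Cov = 132.187500
r = 132.187500/(16.528385*12.871966) = 0.6213

r = 0.6213


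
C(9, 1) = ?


C(9,1) = 9!/(1! × 8!)
= 362880/(1 × 40320)
= 9

C(9,1) = 9


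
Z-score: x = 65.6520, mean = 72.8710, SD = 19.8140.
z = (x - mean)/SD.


z = (65.6520 - 72.8710)/19.8140
= -7.2190/19.8140
= -0.3643

z = -0.3643


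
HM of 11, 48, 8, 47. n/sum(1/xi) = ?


Sum of reciprocals = 1/11 + 1/48 + 1/8 + 1/47 = 0.258019
HM = 4/0.258019 = 15.5027

HM = 15.5027


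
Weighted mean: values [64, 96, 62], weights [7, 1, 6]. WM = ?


Numerator = 64*7 + 96*1 + 62*6 = 916
Denominator = 7 + 1 + 6 = 14
WM = 916/14 = 65.4286

WM = 65.4286


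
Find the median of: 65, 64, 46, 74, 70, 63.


Sorted: 46, 63, 64, 65, 70, 74
n = 6 (even)
Middle values: 64 and 65
Median = (64+65)/2 = 64.5000

Median = 64.5000


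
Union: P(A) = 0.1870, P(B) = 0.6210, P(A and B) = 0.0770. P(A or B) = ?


P(A∪B) = 0.1870 + 0.6210 - 0.0770
= 0.8080 - 0.0770
= 0.7310

P(A∪B) = 0.7310


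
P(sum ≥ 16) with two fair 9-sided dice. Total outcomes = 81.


Total outcomes = 9×9 = 81
Favorable (sum ≥ 16): 6
P = 6/81 = 0.0741

P = 0.0741


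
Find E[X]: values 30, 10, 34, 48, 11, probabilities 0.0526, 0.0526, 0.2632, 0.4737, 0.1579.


E[X] = 30*0.0526 + 10*0.0526 + 34*0.2632 + 48*0.4737 + 11*0.1579
= 1.5780 + 0.5260 + 8.9488 + 22.7376 + 1.7369
= 35.5273

E[X] = 35.5273


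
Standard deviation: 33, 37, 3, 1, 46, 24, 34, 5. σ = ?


Mean = 22.8750
Variance = 269.3594
SD = sqrt(269.3594) = 16.4122

SD = 16.4122


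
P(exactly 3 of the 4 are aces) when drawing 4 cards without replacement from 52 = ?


Hypergeometric: P(X=3) = C(4,3)·C(48,1) / C(52,4)
= 4 × 48 / 270725
= 192/270725 = 0.0007

P = 0.0007


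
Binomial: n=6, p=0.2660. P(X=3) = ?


C(6,3) = 20
p^3 = 0.018821
(1-p)^3 = 0.395447
P = 20 * 0.018821 * 0.395447 = 0.1489

P(X=3) = 0.1489


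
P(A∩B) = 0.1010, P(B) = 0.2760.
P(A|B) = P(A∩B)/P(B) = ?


P(A|B) = 0.1010/0.2760 = 0.3659

P(A|B) = 0.3659


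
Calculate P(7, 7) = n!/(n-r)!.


P(7,7) = 7!/0!
= 5040/1
= 5040

P(7,7) = 5040


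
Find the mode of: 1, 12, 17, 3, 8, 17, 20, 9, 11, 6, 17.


Frequencies: 1:1, 3:1, 6:1, 8:1, 9:1, 11:1, 12:1, 17:3, 20:1
Max frequency = 3
Mode = 17

Mode = 17


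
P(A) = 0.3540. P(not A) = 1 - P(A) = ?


P(not A) = 1 - 0.3540 = 0.6460

P(not A) = 0.6460


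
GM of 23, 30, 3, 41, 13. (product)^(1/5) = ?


Product = 23 × 30 × 3 × 41 × 13 = 1103310
GM = 1103310^(1/5) = 16.1637

GM = 16.1637


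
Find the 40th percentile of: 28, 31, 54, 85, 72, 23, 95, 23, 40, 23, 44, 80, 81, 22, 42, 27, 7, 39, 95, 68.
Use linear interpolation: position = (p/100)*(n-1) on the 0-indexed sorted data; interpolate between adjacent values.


Sorted: 7, 22, 23, 23, 23, 27, 28, 31, 39, 40, 42, 44, 54, 68, 72, 80, 81, 85, 95, 95
n = 20
Index = 40/100 * 19 = 7.6000
Lower = data[7] = 31, Upper = data[8] = 39
P40 = 31 + 0.6000*(8) = 35.8000

P40 = 35.8000


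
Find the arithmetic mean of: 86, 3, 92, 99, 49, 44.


Sum = 86 + 3 + 92 + 99 + 49 + 44 = 373
n = 6
Mean = 373/6 = 62.1667

Mean = 62.1667


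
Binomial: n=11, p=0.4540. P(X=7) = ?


C(11,7) = 330
p^7 = 0.003975
(1-p)^4 = 0.088873
P = 330 * 0.003975 * 0.088873 = 0.1166

P(X=7) = 0.1166


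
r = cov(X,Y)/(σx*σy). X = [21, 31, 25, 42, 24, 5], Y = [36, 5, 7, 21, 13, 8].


Mean X = 24.6667, Mean Y = 15.0000
SD X = 11.115555, SD Y = 10.754844
Cov = 16.666667
r = 16.666667/(11.115555*10.754844) = 0.1394

r = 0.1394


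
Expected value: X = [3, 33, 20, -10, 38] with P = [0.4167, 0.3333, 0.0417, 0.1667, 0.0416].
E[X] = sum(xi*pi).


E[X] = 3*0.4167 + 33*0.3333 + 20*0.0417 - 10*0.1667 + 38*0.0416
= 1.2501 + 10.9989 + 0.8340 - 1.6670 + 1.5808
= 12.9968

E[X] = 12.9968


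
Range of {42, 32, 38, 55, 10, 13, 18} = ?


Max = 55, Min = 10
Range = 55 - 10 = 45

Range = 45


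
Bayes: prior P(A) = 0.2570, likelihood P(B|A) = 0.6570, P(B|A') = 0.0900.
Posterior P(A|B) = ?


P(B) = P(B|A)*P(A) + P(B|A')*P(A')
= 0.6570*0.2570 + 0.0900*0.7430
= 0.168849 + 0.066870 = 0.235719
P(A|B) = 0.168849/0.235719 = 0.7163

P(A|B) = 0.7163


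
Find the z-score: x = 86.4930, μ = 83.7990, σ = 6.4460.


z = (86.4930 - 83.7990)/6.4460
= 2.6940/6.4460
= 0.4179

z = 0.4179


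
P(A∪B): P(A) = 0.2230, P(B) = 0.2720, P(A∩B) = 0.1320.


P(A∪B) = 0.2230 + 0.2720 - 0.1320
= 0.4950 - 0.1320
= 0.3630

P(A∪B) = 0.3630


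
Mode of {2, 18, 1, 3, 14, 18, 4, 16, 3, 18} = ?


Frequencies: 1:1, 2:1, 3:2, 4:1, 14:1, 16:1, 18:3
Max frequency = 3
Mode = 18

Mode = 18


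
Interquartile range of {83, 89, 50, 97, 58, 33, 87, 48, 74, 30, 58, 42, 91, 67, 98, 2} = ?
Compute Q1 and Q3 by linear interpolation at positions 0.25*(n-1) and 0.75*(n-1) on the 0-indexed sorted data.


Sorted: 2, 30, 33, 42, 48, 50, 58, 58, 67, 74, 83, 87, 89, 91, 97, 98
Q1 (25th %ile) = 46.5000
Q3 (75th %ile) = 87.5000
IQR = 87.5000 - 46.5000 = 41.0000

IQR = 41.0000


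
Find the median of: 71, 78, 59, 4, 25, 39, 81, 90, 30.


Sorted: 4, 25, 30, 39, 59, 71, 78, 81, 90
n = 9 (odd)
Middle value = 59

Median = 59


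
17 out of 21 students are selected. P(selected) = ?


P = 17/21 = 0.8095

P = 0.8095


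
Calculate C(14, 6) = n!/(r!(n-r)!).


C(14,6) = 14!/(6! × 8!)
= 87178291200/(720 × 40320)
= 3003

C(14,6) = 3003


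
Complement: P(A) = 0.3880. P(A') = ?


P(not A) = 1 - 0.3880 = 0.6120

P(not A) = 0.6120


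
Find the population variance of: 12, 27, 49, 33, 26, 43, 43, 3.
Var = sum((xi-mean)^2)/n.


Mean = 29.5000
Squared deviations: 306.2500, 6.2500, 380.2500, 12.2500, 12.2500, 182.2500, 182.2500, 702.2500
Sum = 1784.0000
Variance = 1784.0000/8 = 223.0000

Variance = 223.0000


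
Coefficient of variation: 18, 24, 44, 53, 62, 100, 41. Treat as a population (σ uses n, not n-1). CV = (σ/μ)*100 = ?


Mean = 48.8571
SD = 25.2441
CV = (25.2441/48.8571)*100 = 51.6692%

CV = 51.6692%


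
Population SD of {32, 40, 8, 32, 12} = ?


Mean = 24.8000
Variance = 156.1600
SD = sqrt(156.1600) = 12.4964

SD = 12.4964


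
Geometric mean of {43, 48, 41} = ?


Product = 43 × 48 × 41 = 84624
GM = 84624^(1/3) = 43.9034

GM = 43.9034


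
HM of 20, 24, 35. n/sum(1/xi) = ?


Sum of reciprocals = 1/20 + 1/24 + 1/35 = 0.120238
HM = 3/0.120238 = 24.9505

HM = 24.9505


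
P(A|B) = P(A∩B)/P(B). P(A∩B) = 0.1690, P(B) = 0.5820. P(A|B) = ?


P(A|B) = 0.1690/0.5820 = 0.2904

P(A|B) = 0.2904


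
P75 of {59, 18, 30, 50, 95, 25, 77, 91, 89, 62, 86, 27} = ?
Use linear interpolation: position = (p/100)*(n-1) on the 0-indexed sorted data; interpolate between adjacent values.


Sorted: 18, 25, 27, 30, 50, 59, 62, 77, 86, 89, 91, 95
n = 12
Index = 75/100 * 11 = 8.2500
Lower = data[8] = 86, Upper = data[9] = 89
P75 = 86 + 0.2500*(3) = 86.7500

P75 = 86.7500


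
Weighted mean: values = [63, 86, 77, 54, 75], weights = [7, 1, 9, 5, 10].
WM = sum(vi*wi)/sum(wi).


Numerator = 63*7 + 86*1 + 77*9 + 54*5 + 75*10 = 2240
Denominator = 7 + 1 + 9 + 5 + 10 = 32
WM = 2240/32 = 70.0000

WM = 70.0000


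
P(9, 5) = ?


P(9,5) = 9!/4!
= 362880/24
= 15120

P(9,5) = 15120


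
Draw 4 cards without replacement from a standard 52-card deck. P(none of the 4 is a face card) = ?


P(no face cards) = (40/52) × (39/51) × (38/50) × (37/49)
= 0.3376

P = 0.3376


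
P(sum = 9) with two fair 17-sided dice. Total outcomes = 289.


Total outcomes = 17×17 = 289
Favorable (sum = 9): 8
P = 8/289 = 0.0277

P = 0.0277


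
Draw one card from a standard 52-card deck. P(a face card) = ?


12 face cards in 52 cards
P = 12/52 = 0.2308

P = 0.2308


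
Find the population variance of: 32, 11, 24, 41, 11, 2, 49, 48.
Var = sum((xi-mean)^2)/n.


Mean = 27.2500
Squared deviations: 22.5625, 264.0625, 10.5625, 189.0625, 264.0625, 637.5625, 473.0625, 430.5625
Sum = 2291.5000
Variance = 2291.5000/8 = 286.4375

Variance = 286.4375


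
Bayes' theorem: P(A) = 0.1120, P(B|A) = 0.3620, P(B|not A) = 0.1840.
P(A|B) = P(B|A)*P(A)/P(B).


P(B) = P(B|A)*P(A) + P(B|A')*P(A')
= 0.3620*0.1120 + 0.1840*0.8880
= 0.040544 + 0.163392 = 0.203936
P(A|B) = 0.040544/0.203936 = 0.1988

P(A|B) = 0.1988


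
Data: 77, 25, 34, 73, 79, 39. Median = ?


Sorted: 25, 34, 39, 73, 77, 79
n = 6 (even)
Middle values: 39 and 73
Median = (39+73)/2 = 56.0000

Median = 56.0000


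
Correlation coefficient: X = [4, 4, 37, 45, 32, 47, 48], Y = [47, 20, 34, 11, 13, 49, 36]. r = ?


Mean X = 31.0000, Mean Y = 30.0000
SD X = 17.872565, SD Y = 14.402381
Cov = -6.000000
r = -6.000000/(17.872565*14.402381) = -0.0233

r = -0.0233


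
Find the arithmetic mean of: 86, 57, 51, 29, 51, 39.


Sum = 86 + 57 + 51 + 29 + 51 + 39 = 313
n = 6
Mean = 313/6 = 52.1667

Mean = 52.1667


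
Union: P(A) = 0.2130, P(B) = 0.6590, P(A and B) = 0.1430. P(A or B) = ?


P(A∪B) = 0.2130 + 0.6590 - 0.1430
= 0.8720 - 0.1430
= 0.7290

P(A∪B) = 0.7290


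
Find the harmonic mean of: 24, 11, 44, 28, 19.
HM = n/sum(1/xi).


Sum of reciprocals = 1/24 + 1/11 + 1/44 + 1/28 + 1/19 = 0.243649
HM = 5/0.243649 = 20.5213

HM = 20.5213


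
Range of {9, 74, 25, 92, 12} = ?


Max = 92, Min = 9
Range = 92 - 9 = 83

Range = 83


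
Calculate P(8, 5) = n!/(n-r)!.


P(8,5) = 8!/3!
= 40320/6
= 6720

P(8,5) = 6720


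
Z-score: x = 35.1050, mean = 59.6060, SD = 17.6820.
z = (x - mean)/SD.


z = (35.1050 - 59.6060)/17.6820
= -24.5010/17.6820
= -1.3856

z = -1.3856


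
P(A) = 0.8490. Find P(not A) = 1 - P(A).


P(not A) = 1 - 0.8490 = 0.1510

P(not A) = 0.1510


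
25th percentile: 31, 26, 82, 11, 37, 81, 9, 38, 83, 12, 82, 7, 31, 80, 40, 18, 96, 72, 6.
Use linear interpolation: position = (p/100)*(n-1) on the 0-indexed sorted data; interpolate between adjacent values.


Sorted: 6, 7, 9, 11, 12, 18, 26, 31, 31, 37, 38, 40, 72, 80, 81, 82, 82, 83, 96
n = 19
Index = 25/100 * 18 = 4.5000
Lower = data[4] = 12, Upper = data[5] = 18
P25 = 12 + 0.5000*(6) = 15.0000

P25 = 15.0000


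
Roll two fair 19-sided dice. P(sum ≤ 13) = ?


Total outcomes = 19×19 = 361
Favorable (sum ≤ 13): 78
P = 78/361 = 0.2161

P = 0.2161


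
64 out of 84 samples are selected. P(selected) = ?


P = 64/84 = 0.7619

P = 0.7619


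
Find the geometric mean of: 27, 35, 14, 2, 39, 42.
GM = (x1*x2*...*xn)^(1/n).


Product = 27 × 35 × 14 × 2 × 39 × 42 = 43341480
GM = 43341480^(1/6) = 18.7421

GM = 18.7421


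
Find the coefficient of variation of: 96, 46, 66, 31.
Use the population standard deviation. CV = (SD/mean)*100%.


Mean = 59.7500
SD = 24.3349
CV = (24.3349/59.7500)*100 = 40.7279%

CV = 40.7279%


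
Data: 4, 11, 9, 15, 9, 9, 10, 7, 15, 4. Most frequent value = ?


Frequencies: 4:2, 7:1, 9:3, 10:1, 11:1, 15:2
Max frequency = 3
Mode = 9

Mode = 9


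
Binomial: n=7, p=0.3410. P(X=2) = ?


C(7,2) = 21
p^2 = 0.116281
(1-p)^5 = 0.124287
P = 21 * 0.116281 * 0.124287 = 0.3035

P(X=2) = 0.3035


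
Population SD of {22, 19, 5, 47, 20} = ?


Mean = 22.6000
Variance = 185.0400
SD = sqrt(185.0400) = 13.6029

SD = 13.6029


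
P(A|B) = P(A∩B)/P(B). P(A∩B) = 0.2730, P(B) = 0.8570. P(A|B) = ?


P(A|B) = 0.2730/0.8570 = 0.3186

P(A|B) = 0.3186


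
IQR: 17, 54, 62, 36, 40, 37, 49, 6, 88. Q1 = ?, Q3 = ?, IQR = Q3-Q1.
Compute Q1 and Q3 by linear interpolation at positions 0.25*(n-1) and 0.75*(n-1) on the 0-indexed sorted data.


Sorted: 6, 17, 36, 37, 40, 49, 54, 62, 88
Q1 (25th %ile) = 36.0000
Q3 (75th %ile) = 54.0000
IQR = 54.0000 - 36.0000 = 18.0000

IQR = 18.0000


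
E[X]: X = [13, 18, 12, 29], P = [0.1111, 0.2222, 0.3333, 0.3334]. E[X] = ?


E[X] = 13*0.1111 + 18*0.2222 + 12*0.3333 + 29*0.3334
= 1.4443 + 3.9996 + 3.9996 + 9.6686
= 19.1121

E[X] = 19.1121


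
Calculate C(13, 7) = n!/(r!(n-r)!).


C(13,7) = 13!/(7! × 6!)
= 6227020800/(5040 × 720)
= 1716

C(13,7) = 1716


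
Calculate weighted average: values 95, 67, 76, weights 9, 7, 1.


Numerator = 95*9 + 67*7 + 76*1 = 1400
Denominator = 9 + 7 + 1 = 17
WM = 1400/17 = 82.3529

WM = 82.3529


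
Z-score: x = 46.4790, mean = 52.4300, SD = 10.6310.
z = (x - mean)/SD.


z = (46.4790 - 52.4300)/10.6310
= -5.9510/10.6310
= -0.5598

z = -0.5598


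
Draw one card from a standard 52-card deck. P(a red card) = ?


26 red cards in 52 cards
P = 26/52 = 0.5000

P = 0.5000


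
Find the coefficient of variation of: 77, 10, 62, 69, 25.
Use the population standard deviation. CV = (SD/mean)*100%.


Mean = 48.6000
SD = 26.2648
CV = (26.2648/48.6000)*100 = 54.0428%

CV = 54.0428%


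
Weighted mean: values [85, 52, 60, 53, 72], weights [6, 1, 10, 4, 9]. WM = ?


Numerator = 85*6 + 52*1 + 60*10 + 53*4 + 72*9 = 2022
Denominator = 6 + 1 + 10 + 4 + 9 = 30
WM = 2022/30 = 67.4000

WM = 67.4000


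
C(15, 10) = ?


C(15,10) = 15!/(10! × 5!)
= 1307674368000/(3628800 × 120)
= 3003

C(15,10) = 3003


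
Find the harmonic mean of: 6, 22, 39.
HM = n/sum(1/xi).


Sum of reciprocals = 1/6 + 1/22 + 1/39 = 0.237762
HM = 3/0.237762 = 12.6176

HM = 12.6176


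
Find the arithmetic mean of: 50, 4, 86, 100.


Sum = 50 + 4 + 86 + 100 = 240
n = 4
Mean = 240/4 = 60.0000

Mean = 60.0000


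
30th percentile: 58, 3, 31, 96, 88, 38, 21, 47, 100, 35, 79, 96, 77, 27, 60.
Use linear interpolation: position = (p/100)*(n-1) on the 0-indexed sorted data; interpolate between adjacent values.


Sorted: 3, 21, 27, 31, 35, 38, 47, 58, 60, 77, 79, 88, 96, 96, 100
n = 15
Index = 30/100 * 14 = 4.2000
Lower = data[4] = 35, Upper = data[5] = 38
P30 = 35 + 0.2000*(3) = 35.6000

P30 = 35.6000


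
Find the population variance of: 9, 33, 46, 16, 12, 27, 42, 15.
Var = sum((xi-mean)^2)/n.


Mean = 25.0000
Squared deviations: 256.0000, 64.0000, 441.0000, 81.0000, 169.0000, 4.0000, 289.0000, 100.0000
Sum = 1404.0000
Variance = 1404.0000/8 = 175.5000

Variance = 175.5000


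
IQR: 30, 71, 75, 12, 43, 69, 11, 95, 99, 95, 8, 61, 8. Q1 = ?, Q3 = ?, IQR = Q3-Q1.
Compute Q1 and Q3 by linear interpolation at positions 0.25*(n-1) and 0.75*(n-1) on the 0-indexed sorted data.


Sorted: 8, 8, 11, 12, 30, 43, 61, 69, 71, 75, 95, 95, 99
Q1 (25th %ile) = 12.0000
Q3 (75th %ile) = 75.0000
IQR = 75.0000 - 12.0000 = 63.0000

IQR = 63.0000


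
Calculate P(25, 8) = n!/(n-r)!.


P(25,8) = 25!/17!
= 15511210043330985984000000/355687428096000
= 43609104000

P(25,8) = 43609104000


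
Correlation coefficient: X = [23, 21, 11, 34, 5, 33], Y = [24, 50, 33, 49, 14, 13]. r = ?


Mean X = 21.1667, Mean Y = 30.5000
SD X = 10.589565, SD Y = 14.997222
Cov = 42.750000
r = 42.750000/(10.589565*14.997222) = 0.2692

r = 0.2692


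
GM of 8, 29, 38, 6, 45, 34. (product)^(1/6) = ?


Product = 8 × 29 × 38 × 6 × 45 × 34 = 80930880
GM = 80930880^(1/6) = 20.7979

GM = 20.7979


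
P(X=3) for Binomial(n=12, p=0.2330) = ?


C(12,3) = 220
p^3 = 0.012649
(1-p)^9 = 0.091867
P = 220 * 0.012649 * 0.091867 = 0.2557

P(X=3) = 0.2557


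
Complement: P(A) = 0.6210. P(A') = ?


P(not A) = 1 - 0.6210 = 0.3790

P(not A) = 0.3790


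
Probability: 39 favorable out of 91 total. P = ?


P = 39/91 = 0.4286

P = 0.4286


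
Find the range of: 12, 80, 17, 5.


Max = 80, Min = 5
Range = 80 - 5 = 75

Range = 75


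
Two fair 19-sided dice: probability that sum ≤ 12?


Total outcomes = 19×19 = 361
Favorable (sum ≤ 12): 66
P = 66/361 = 0.1828

P = 0.1828


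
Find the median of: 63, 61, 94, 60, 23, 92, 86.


Sorted: 23, 60, 61, 63, 86, 92, 94
n = 7 (odd)
Middle value = 63

Median = 63


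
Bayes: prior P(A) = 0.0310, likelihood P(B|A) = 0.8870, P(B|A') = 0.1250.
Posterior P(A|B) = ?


P(B) = P(B|A)*P(A) + P(B|A')*P(A')
= 0.8870*0.0310 + 0.1250*0.9690
= 0.027497 + 0.121125 = 0.148622
P(A|B) = 0.027497/0.148622 = 0.1850

P(A|B) = 0.1850


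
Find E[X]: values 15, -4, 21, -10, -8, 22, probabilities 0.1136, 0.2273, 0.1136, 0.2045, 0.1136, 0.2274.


E[X] = 15*0.1136 - 4*0.2273 + 21*0.1136 - 10*0.2045 - 8*0.1136 + 22*0.2274
= 1.7040 - 0.9092 + 2.3856 - 2.0450 - 0.9088 + 5.0028
= 5.2294

E[X] = 5.2294


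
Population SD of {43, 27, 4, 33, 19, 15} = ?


Mean = 23.5000
Variance = 159.2500
SD = sqrt(159.2500) = 12.6194

SD = 12.6194


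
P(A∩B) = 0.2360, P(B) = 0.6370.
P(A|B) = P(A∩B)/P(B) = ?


P(A|B) = 0.2360/0.6370 = 0.3705

P(A|B) = 0.3705


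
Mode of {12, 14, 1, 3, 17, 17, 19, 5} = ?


Frequencies: 1:1, 3:1, 5:1, 12:1, 14:1, 17:2, 19:1
Max frequency = 2
Mode = 17

Mode = 17


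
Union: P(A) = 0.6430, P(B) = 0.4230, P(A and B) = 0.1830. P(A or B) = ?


P(A∪B) = 0.6430 + 0.4230 - 0.1830
= 1.0660 - 0.1830
= 0.8830

P(A∪B) = 0.8830


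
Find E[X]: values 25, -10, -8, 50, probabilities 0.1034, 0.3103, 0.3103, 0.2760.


E[X] = 25*0.1034 - 10*0.3103 - 8*0.3103 + 50*0.2760
= 2.5850 - 3.1030 - 2.4824 + 13.8000
= 10.7996

E[X] = 10.7996


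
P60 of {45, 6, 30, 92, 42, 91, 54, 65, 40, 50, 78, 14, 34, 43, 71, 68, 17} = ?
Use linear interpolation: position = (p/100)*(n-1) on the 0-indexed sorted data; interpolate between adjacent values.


Sorted: 6, 14, 17, 30, 34, 40, 42, 43, 45, 50, 54, 65, 68, 71, 78, 91, 92
n = 17
Index = 60/100 * 16 = 9.6000
Lower = data[9] = 50, Upper = data[10] = 54
P60 = 50 + 0.6000*(4) = 52.4000

P60 = 52.4000
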